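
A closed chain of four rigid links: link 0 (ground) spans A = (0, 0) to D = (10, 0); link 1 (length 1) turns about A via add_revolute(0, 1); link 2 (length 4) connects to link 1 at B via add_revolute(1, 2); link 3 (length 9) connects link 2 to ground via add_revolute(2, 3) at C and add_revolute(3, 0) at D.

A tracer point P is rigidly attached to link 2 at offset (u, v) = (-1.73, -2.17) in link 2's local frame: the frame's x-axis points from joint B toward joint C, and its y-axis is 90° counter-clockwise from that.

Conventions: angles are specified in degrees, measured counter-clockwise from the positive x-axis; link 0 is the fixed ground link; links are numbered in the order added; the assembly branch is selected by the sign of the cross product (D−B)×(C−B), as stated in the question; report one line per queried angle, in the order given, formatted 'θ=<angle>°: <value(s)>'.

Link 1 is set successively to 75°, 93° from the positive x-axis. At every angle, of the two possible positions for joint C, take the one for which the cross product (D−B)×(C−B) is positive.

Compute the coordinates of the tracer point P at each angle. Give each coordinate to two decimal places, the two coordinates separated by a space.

A=(0,0), D=(10.00,0)
θ=75°: B = A + 1.00·(cos75°, sin75°) = (0.2588, 0.9659)
θ=75°: |BD| = 9.7890
θ=75°: circle(B,4.00) ∩ circle(D,9.00): a=1.5744, h=3.6771
θ=75°:   candidates: C₊=(2.1884,4.4697) cross=35.995; C₋=(1.4627,-2.8486) cross=-35.995
θ=75°:   branch + wants cross > 0 → take C=(2.1884,4.4697) (cross=35.995)
θ=75°: ex = (C−B)/|BC| = (0.4824,0.8760); ey = (-0.8760,0.4824)
θ=75°: P = B + -1.73·ex + -2.17·ey = (1.3251,-1.5963)
θ=93°: B = A + 1.00·(cos93°, sin93°) = (-0.0523, 0.9986)
θ=93°: |BD| = 10.1018
θ=93°: circle(B,4.00) ∩ circle(D,9.00): a=1.8337, h=3.5549
θ=93°:   candidates: C₊=(2.1238,4.3549) cross=35.911; C₋=(1.4209,-2.7202) cross=-35.911
θ=93°:   branch + wants cross > 0 → take C=(2.1238,4.3549) (cross=35.911)
θ=93°: ex = (C−B)/|BC| = (0.5440,0.8391); ey = (-0.8391,0.5440)
θ=93°: P = B + -1.73·ex + -2.17·ey = (0.8273,-1.6335)

θ=75°: 1.33 -1.60
θ=93°: 0.83 -1.63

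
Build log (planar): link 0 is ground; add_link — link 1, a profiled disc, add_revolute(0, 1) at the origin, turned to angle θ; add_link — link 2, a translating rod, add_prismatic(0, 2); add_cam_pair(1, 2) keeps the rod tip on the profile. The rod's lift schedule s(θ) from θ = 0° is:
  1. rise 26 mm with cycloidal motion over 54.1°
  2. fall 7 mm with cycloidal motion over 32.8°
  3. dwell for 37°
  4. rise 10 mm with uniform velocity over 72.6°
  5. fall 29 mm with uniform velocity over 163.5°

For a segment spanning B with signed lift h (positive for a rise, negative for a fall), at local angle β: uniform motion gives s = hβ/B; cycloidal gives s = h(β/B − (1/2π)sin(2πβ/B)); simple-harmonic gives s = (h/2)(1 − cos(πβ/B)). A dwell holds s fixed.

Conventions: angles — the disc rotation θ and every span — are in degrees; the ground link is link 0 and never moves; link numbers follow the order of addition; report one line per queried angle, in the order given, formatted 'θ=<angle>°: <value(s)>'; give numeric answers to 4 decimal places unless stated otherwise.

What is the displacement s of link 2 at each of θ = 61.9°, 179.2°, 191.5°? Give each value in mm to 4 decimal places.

seg 1 [0°–54.1°] cycloidal, h=26: full span → s += 26 → s = 26.0000
seg 2 [54.1°–86.9°] cycloidal, h=-7: θ=61.9° here. β=7.8, B=32.8. -7·(0.2378 − sin(2π·0.2378)/(2π)) = -0.5538 → s = 25.4462
seg 2 [54.1°–86.9°] cycloidal, h=-7: full span → s += -7 → s = 19.0000
seg 3 [86.9°–123.9°] dwell: s stays 19.0000
seg 4 [123.9°–196.5°] uniform, h=10: θ=179.2° here. β=55.3, B=72.6. 10·55.3/72.6 = 7.6171 → s = 26.6171
seg 4 [123.9°–196.5°] uniform, h=10: θ=191.5° here. β=67.6, B=72.6. 10·67.6/72.6 = 9.3113 → s = 28.3113

θ=61.9°: 25.4462
θ=179.2°: 26.6171
θ=191.5°: 28.3113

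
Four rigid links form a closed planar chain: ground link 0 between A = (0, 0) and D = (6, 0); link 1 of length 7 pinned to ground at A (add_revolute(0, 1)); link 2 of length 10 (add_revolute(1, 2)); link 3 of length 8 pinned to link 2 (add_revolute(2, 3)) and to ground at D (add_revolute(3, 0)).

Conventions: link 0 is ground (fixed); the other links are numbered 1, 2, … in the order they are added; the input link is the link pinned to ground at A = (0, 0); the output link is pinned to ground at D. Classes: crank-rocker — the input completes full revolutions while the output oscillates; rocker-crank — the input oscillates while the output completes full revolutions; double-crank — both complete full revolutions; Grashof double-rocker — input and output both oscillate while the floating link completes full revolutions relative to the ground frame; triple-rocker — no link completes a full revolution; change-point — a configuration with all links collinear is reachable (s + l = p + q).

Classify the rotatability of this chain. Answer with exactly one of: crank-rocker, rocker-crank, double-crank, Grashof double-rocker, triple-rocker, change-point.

lengths: ground=6, input=7, coupler=10, output=8
sorted: s=6 (shortest), l=10 (longest), p+q=15
s + l = 16 vs p + q = 15
s + l > p + q → non-Grashof → no link fully rotates → triple-rocker

triple-rocker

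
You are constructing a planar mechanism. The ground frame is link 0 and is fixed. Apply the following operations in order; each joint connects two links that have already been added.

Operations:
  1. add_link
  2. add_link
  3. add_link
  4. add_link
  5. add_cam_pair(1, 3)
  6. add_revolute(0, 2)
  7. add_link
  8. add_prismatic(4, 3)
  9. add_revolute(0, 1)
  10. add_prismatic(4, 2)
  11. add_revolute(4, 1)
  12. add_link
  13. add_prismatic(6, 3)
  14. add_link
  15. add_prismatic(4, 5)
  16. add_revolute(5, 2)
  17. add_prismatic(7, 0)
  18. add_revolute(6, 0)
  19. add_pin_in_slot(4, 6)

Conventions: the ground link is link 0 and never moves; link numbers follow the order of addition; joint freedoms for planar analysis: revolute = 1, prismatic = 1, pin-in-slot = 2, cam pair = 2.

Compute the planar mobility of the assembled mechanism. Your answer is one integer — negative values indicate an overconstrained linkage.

ground; <1,0,0>
#1 <2,0,0>
#2 <3,0,0>
#3 <4,0,0>
#4 <5,0,0>
C:1↔3 J2 <5,0,1>
R:0↔2 J1 <5,1,1>
#5 <6,1,1>
P:4↔3 J1 <6,2,1>
R:0↔1 J1 <6,3,1>
P:4↔2 J1 <6,4,1>
R:4↔1 J1 <6,5,1>
#6 <7,5,1>
P:6↔3 J1 <7,6,1>
#7 <8,6,1>
P:4↔5 J1 <8,7,1>
R:5↔2 J1 <8,8,1>
P:7↔0 J1 <8,9,1>
R:6↔0 J1 <8,10,1>
PS:4↔6 J2 <8,10,2>
3×7 − 2×10 − 1×2 = -1

M = -1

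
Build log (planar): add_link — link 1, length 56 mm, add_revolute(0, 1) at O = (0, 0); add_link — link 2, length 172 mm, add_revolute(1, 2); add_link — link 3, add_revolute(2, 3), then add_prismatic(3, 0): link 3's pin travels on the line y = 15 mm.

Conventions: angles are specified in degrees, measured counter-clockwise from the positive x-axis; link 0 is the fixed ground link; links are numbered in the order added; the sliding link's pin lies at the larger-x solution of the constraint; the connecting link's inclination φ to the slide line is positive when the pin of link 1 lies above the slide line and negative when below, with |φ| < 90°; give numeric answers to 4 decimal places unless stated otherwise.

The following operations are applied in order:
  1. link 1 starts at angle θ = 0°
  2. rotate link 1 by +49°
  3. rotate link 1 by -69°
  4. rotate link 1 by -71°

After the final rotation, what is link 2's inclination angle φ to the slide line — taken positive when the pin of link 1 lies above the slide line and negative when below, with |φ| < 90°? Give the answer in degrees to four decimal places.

geometry: r = 56 mm, L = 172 mm, e = 15 mm; θ starts at 0°
rotate link 1 by +49°: θ ← 0° +49° = 49°
rotate link 1 by -69°: θ ← 49° -69° = -20°
rotate link 1 by -71°: θ ← -20° -71° = -91°
h = r sin θ − e = -55.991471 − 15 = -70.991471
sin φ = h / L = -70.991471 / 172 = -0.41274111
φ = arcsin(-0.41274111) = -24.377144°

-24.3771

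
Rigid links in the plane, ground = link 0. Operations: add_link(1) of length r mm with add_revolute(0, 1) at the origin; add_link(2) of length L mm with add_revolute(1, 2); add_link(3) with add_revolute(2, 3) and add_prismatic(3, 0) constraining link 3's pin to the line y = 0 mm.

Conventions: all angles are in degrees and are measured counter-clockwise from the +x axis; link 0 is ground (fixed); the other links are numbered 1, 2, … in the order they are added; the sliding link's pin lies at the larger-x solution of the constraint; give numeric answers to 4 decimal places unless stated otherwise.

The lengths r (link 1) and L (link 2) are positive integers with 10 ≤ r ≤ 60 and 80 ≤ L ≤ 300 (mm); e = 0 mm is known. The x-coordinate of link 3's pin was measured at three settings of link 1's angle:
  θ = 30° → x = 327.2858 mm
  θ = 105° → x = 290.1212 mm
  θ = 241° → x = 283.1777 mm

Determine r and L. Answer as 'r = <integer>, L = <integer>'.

constraint per measurement: (x − r cos θ)² + (r sin θ − e)² = L²
subtracting the θ₁ and θ₂ equations cancels the r² and L² terms:
r = (x₁² − x₂²) / (2[(x₁cos θ₁ + e sin θ₁) − (x₂cos θ₂ + e sin θ₂)]) = 32.0000 → r = 32
L² = (x₁ − r cos θ₁)² + (r sin θ₁ − e)² = 89999.9746 → L = 300.0000 → L = 300
check at θ₃=241°: x = 283.1777 (printed 283.1777) ✓

r = 32, L = 300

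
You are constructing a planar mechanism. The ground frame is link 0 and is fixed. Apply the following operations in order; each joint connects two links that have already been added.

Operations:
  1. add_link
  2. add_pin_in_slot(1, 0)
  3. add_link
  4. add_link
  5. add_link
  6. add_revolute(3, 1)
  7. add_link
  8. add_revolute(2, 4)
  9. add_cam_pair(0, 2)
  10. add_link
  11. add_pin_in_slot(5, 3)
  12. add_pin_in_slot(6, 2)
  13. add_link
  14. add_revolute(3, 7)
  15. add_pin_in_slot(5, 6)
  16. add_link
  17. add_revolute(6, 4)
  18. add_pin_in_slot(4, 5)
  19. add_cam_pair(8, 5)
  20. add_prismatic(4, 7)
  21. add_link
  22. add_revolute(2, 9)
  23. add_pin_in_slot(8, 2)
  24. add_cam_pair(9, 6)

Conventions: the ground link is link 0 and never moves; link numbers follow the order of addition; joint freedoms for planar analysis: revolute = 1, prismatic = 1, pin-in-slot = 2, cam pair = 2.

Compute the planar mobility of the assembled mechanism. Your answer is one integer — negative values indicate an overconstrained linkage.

L=1 J1=0 J2=0
add link → L=2 J1=0 J2=0
PS@1,0 dof=2 J2 → L=2 J1=0 J2=1
add link → L=3 J1=0 J2=1
add link → L=4 J1=0 J2=1
add link → L=5 J1=0 J2=1
R@3,1 dof=1 J1 → L=5 J1=1 J2=1
add link → L=6 J1=1 J2=1
R@2,4 dof=1 J1 → L=6 J1=2 J2=1
C@0,2 dof=2 J2 → L=6 J1=2 J2=2
add link → L=7 J1=2 J2=2
PS@5,3 dof=2 J2 → L=7 J1=2 J2=3
PS@6,2 dof=2 J2 → L=7 J1=2 J2=4
add link → L=8 J1=2 J2=4
R@3,7 dof=1 J1 → L=8 J1=3 J2=4
PS@5,6 dof=2 J2 → L=8 J1=3 J2=5
add link → L=9 J1=3 J2=5
R@6,4 dof=1 J1 → L=9 J1=4 J2=5
PS@4,5 dof=2 J2 → L=9 J1=4 J2=6
C@8,5 dof=2 J2 → L=9 J1=4 J2=7
P@4,7 dof=1 J1 → L=9 J1=5 J2=7
add link → L=10 J1=5 J2=7
R@2,9 dof=1 J1 → L=10 J1=6 J2=7
PS@8,2 dof=2 J2 → L=10 J1=6 J2=8
C@9,6 dof=2 J2 → L=10 J1=6 J2=9
M=3(L−1)−2J1−J2=3·9−2·6−9=6

M = 6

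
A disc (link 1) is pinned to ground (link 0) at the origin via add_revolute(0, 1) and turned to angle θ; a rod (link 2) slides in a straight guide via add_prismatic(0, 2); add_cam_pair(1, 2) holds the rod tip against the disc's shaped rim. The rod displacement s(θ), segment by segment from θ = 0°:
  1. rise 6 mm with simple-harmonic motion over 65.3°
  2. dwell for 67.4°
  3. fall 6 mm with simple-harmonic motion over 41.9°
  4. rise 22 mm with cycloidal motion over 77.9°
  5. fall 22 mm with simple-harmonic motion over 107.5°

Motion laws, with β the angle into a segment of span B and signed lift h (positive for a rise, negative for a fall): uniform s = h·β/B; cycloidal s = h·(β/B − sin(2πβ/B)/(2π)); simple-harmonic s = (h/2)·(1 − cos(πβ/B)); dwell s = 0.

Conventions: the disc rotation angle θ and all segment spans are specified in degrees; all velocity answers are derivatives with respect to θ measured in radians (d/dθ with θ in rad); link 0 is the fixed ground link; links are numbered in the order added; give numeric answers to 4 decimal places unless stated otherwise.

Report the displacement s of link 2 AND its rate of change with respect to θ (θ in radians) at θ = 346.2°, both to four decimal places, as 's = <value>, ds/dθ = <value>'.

segment 1 (0° to 65.3°, simple-harmonic, h = 6) is passed completely: s = 0.0000 + (6) = 6.0000
segment 2 (65.3° to 132.7°, dwell): s unchanged at 6.0000
segment 3 (132.7° to 174.6°, simple-harmonic, h = -6) is passed completely: s = 6.0000 + (-6) = 0.0000
segment 4 (174.6° to 252.5°, cycloidal, h = 22) is passed completely: s = 0.0000 + (22) = 22.0000
θ = 346.2° falls in segment 5 (252.5° to 360°, simple-harmonic, h = -22): β = 346.2 − 252.5 = 93.7°, B = 107.5°; Δs = -22/2·(1 − cos(π·0.8716)) = -21.1175; s = 22.0000 − 21.1175 = 0.8825
velocity in seg [252.5°–360°] (simple-harmonic), θ in radians: β = 93.7° = 1.6354 rad, B = 107.5° = 1.8762 rad; ds/dθ = (πh/(2B)) sin(πβ/B) = (π·(-22)/(2·1.8762)) sin(π·0.8716) = -7.228365 mm/rad

s = 0.8825, ds/dθ = -7.2284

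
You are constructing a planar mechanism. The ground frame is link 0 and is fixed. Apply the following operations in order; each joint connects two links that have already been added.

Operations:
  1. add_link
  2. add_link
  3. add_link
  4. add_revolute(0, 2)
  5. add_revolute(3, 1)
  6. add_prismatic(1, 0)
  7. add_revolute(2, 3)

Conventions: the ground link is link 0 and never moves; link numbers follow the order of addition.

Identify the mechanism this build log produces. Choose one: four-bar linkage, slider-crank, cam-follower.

links: 4 (incl. ground); joints: 3 revolute, 1 prismatic, 0 higher (cam) pair, forming one closed loop
4 links, 3 revolutes + 1 prismatic in one loop → slider-crank

slider-crank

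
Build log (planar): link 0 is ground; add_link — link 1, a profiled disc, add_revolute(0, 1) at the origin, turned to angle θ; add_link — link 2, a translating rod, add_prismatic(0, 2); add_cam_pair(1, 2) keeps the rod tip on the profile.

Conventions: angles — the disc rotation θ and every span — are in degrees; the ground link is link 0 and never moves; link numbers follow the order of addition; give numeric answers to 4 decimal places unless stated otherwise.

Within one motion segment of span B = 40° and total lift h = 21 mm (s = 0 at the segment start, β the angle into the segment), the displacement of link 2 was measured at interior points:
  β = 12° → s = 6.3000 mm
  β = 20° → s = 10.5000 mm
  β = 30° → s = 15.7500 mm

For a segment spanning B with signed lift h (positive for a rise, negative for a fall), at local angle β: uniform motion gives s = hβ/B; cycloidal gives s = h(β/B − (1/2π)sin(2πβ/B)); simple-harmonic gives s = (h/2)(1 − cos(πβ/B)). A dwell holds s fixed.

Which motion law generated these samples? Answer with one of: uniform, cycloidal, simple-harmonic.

candidates at β/B = r: uniform s = h·r (linear in β); cycloidal s = h·(r − sin(2πr)/(2π)); simple-harmonic s = (h/2)(1 − cos(πr))
β=12°: printed 6.3000 | uniform 6.3000, cycloidal 3.1213, simple-harmonic 4.3283
β=20°: printed 10.5000 | uniform 10.5000, cycloidal 10.5000, simple-harmonic 10.5000
β=30°: printed 15.7500 | uniform 15.7500, cycloidal 19.0923, simple-harmonic 17.9246
only one law matches every sample → uniform

uniform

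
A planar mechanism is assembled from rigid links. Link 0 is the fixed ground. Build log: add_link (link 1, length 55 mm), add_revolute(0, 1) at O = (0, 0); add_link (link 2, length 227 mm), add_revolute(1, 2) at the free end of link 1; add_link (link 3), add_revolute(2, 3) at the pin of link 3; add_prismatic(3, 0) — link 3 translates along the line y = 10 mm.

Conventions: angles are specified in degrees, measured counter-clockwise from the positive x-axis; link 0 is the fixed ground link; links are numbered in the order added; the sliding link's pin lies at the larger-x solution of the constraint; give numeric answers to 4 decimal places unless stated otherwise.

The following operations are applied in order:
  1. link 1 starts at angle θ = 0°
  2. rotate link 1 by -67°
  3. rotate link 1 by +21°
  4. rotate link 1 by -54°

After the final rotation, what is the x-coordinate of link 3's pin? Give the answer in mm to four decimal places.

geometry: r = 55 mm, L = 227 mm, e = 10 mm; θ starts at 0°
rotate link 1 by -67°: θ ← 0° -67° = -67°
rotate link 1 by +21°: θ ← -67° +21° = -46°
rotate link 1 by -54°: θ ← -46° -54° = -100°
crank pin P = (r cos θ, r sin θ) = (-9.550650, -54.164426)
h = r sin θ − e = -54.164426 − 10 = -64.164426
x = r cos θ + √(L² − h²) = -9.550650 + 217.742799 = 208.192149

208.1921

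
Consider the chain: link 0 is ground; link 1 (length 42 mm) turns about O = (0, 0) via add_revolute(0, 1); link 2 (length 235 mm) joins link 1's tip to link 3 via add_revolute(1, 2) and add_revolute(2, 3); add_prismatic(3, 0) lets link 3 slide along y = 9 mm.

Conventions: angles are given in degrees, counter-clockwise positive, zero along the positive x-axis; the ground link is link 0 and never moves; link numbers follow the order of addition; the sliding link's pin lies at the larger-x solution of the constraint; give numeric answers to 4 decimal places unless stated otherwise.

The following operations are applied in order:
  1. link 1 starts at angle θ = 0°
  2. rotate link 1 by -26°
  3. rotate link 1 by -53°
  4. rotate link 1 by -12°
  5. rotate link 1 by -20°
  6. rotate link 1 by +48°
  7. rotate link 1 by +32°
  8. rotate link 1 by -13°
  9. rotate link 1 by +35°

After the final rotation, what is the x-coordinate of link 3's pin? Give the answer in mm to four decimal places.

geometry: r = 42 mm, L = 235 mm, e = 9 mm; θ starts at 0°
rotate link 1 by -26°: θ ← 0° -26° = -26°
rotate link 1 by -53°: θ ← -26° -53° = -79°
rotate link 1 by -12°: θ ← -79° -12° = -91°
rotate link 1 by -20°: θ ← -91° -20° = -111°
rotate link 1 by +48°: θ ← -111° +48° = -63°
rotate link 1 by +32°: θ ← -63° +32° = -31°
rotate link 1 by -13°: θ ← -31° -13° = -44°
rotate link 1 by +35°: θ ← -44° +35° = -9°
crank pin P = (r cos θ, r sin θ) = (41.482910, -6.570248)
h = r sin θ − e = -6.570248 − 9 = -15.570248
x = r cos θ + √(L² − h²) = 41.482910 + 234.483619 = 275.966529

275.9665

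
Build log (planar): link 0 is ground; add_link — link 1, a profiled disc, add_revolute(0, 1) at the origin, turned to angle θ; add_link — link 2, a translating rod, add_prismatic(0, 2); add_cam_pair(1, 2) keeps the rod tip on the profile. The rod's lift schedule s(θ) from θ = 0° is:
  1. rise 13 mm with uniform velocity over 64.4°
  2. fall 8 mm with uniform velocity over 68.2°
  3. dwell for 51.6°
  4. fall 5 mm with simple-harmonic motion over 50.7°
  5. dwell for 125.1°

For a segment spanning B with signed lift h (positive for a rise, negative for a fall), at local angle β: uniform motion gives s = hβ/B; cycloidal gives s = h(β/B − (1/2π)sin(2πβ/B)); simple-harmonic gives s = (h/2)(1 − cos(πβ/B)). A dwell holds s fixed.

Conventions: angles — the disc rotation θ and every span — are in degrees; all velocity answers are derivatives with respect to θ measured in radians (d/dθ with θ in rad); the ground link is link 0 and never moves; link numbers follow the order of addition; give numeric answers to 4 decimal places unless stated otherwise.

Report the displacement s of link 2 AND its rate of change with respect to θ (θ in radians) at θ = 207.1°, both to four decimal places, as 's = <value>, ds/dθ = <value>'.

seg 1 [0°–64.4°] uniform, h=13: full span → s += 13 → s = 13.0000
seg 2 [64.4°–132.6°] uniform, h=-8: full span → s += -8 → s = 5.0000
seg 3 [132.6°–184.2°] dwell: s stays 5.0000
seg 4 [184.2°–234.9°] simple-harmonic, h=-5: θ=207.1° here. β=22.9, B=50.7. -5/2·(1 − cos(π·0.4517)) = -2.1219 → s = 2.8781
velocity in seg [184.2°–234.9°] (simple-harmonic), θ in radians: β = 22.9° = 0.3997 rad, B = 50.7° = 0.8849 rad; ds/dθ = (πh/(2B)) sin(πβ/B) = (π·(-5)/(2·0.8849)) sin(π·0.4517) = -8.773656 mm/rad

s = 2.8781, ds/dθ = -8.7737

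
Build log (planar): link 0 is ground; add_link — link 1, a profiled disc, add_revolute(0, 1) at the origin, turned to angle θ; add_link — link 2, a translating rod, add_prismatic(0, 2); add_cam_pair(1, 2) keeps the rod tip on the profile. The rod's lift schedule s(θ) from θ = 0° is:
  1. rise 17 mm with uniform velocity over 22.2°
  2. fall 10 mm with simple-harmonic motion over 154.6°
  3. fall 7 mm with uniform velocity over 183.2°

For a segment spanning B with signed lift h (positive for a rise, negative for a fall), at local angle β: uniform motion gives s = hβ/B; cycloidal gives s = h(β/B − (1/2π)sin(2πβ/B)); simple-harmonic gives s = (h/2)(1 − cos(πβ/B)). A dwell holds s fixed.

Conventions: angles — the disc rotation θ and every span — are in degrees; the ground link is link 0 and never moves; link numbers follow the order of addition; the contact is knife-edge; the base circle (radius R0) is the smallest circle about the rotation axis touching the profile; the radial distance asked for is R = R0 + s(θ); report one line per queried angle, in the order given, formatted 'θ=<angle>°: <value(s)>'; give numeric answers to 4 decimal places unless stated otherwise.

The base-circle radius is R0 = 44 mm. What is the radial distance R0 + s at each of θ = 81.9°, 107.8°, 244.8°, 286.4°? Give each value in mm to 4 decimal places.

seg 1 [0°–22.2°] uniform, h=17: full span → s += 17 → s = 17.0000
seg 2 [22.2°–176.8°] simple-harmonic, h=-10: θ=81.9° here. β=59.7, B=154.6. -10/2·(1 − cos(π·0.3862)) = -3.2497 → s = 13.7503
seg 2 [22.2°–176.8°] simple-harmonic, h=-10: θ=107.8° here. β=85.6, B=154.6. -10/2·(1 − cos(π·0.5537)) = -5.8393 → s = 11.1607
seg 2 [22.2°–176.8°] simple-harmonic, h=-10: full span → s += -10 → s = 7.0000
seg 3 [176.8°–360°] uniform, h=-7: θ=244.8° here. β=68, B=183.2. -7·68/183.2 = -2.5983 → s = 4.4017
seg 3 [176.8°–360°] uniform, h=-7: θ=286.4° here. β=109.6, B=183.2. -7·109.6/183.2 = -4.1878 → s = 2.8122
θ=81.9°: R = R0 + s = 44 + 13.7503 = 57.7503
θ=107.8°: R = R0 + s = 44 + 11.1607 = 55.1607
θ=244.8°: R = R0 + s = 44 + 4.4017 = 48.4017
θ=286.4°: R = R0 + s = 44 + 2.8122 = 46.8122

θ=81.9°: 57.7503
θ=107.8°: 55.1607
θ=244.8°: 48.4017
θ=286.4°: 46.8122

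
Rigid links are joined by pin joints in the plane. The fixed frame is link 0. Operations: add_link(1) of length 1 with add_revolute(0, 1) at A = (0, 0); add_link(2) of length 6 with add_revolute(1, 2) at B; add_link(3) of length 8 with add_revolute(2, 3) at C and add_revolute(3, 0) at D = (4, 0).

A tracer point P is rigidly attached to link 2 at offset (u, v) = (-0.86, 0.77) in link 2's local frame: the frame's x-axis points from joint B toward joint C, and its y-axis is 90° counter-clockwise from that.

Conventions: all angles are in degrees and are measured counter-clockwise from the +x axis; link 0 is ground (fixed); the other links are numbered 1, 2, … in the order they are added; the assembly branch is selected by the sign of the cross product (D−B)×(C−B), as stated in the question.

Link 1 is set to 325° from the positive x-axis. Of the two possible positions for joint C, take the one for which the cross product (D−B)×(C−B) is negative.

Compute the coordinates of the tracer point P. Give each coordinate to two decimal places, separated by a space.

A=(0,0), D=(4.00,0)
B = A + 1.00·(cos325°, sin325°) = (0.8192, -0.5736)
|BD| = 3.2321
circle(B,6.00) ∩ circle(D,8.00): a=-2.7154, h=5.3504
  candidates: C₊=(-2.8026,4.2100) cross=17.293; C₋=(-0.9037,-6.3209) cross=-17.293
  branch - wants cross < 0 → take C=(-0.9037,-6.3209) (cross=-17.293)
ex = (C−B)/|BC| = (-0.2871,-0.9579); ey = (0.9579,-0.2871)
P = B + -0.86·ex + 0.77·ey = (1.8037,0.0291)

1.80 0.03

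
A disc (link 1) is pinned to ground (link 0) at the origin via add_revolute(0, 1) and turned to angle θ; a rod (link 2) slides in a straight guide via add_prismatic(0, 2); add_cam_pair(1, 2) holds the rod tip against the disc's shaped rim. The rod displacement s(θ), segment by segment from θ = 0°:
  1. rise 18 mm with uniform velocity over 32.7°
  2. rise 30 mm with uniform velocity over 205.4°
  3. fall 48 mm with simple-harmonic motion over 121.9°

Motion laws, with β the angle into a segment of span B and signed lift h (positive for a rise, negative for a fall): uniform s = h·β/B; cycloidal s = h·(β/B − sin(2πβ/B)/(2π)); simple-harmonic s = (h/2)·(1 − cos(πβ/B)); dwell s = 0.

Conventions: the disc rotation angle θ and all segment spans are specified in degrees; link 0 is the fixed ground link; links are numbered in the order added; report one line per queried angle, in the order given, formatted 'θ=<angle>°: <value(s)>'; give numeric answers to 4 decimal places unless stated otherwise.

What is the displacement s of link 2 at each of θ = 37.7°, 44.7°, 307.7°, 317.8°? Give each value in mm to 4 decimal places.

segment 1 (0° to 32.7°, uniform, h = 18) is passed completely: s = 0.0000 + (18) = 18.0000
θ = 37.7° falls in segment 2 (32.7° to 238.1°, uniform, h = 30): β = 37.7 − 32.7 = 5°, B = 205.4°; Δs = 30·5/205.4 = 0.7303; s = 18.0000 + 0.7303 = 18.7303
θ = 44.7° falls in segment 2 (32.7° to 238.1°, uniform, h = 30): β = 44.7 − 32.7 = 12°, B = 205.4°; Δs = 30·12/205.4 = 1.7527; s = 18.0000 + 1.7527 = 19.7527
segment 2 (32.7° to 238.1°, uniform, h = 30) is passed completely: s = 18.0000 + (30) = 48.0000
θ = 307.7° falls in segment 3 (238.1° to 360°, simple-harmonic, h = -48): β = 307.7 − 238.1 = 69.6°, B = 121.9°; Δs = -48/2·(1 − cos(π·0.5710)) = -29.3060; s = 48.0000 − 29.3060 = 18.6940
θ = 317.8° falls in segment 3 (238.1° to 360°, simple-harmonic, h = -48): β = 317.8 − 238.1 = 79.7°, B = 121.9°; Δs = -48/2·(1 − cos(π·0.6538)) = -35.1512; s = 48.0000 − 35.1512 = 12.8488

θ=37.7°: 18.7303
θ=44.7°: 19.7527
θ=307.7°: 18.6940
θ=317.8°: 12.8488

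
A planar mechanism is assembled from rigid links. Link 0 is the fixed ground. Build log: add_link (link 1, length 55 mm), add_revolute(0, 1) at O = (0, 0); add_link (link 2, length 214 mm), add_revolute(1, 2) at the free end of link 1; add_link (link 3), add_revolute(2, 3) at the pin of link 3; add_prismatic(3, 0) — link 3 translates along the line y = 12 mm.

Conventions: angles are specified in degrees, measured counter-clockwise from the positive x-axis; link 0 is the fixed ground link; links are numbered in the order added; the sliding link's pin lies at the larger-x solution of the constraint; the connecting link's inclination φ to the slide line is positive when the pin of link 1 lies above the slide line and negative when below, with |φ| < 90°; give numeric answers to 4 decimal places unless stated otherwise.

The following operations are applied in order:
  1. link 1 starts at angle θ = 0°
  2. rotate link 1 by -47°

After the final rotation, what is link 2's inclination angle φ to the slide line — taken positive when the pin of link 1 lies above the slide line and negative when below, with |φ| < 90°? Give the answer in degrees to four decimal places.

geometry: r = 55 mm, L = 214 mm, e = 12 mm; θ starts at 0°
rotate link 1 by -47°: θ ← 0° -47° = -47°
h = r sin θ − e = -40.224454 − 12 = -52.224454
sin φ = h / L = -52.224454 / 214 = -0.24403950
φ = arcsin(-0.24403950) = -14.125078°

-14.1251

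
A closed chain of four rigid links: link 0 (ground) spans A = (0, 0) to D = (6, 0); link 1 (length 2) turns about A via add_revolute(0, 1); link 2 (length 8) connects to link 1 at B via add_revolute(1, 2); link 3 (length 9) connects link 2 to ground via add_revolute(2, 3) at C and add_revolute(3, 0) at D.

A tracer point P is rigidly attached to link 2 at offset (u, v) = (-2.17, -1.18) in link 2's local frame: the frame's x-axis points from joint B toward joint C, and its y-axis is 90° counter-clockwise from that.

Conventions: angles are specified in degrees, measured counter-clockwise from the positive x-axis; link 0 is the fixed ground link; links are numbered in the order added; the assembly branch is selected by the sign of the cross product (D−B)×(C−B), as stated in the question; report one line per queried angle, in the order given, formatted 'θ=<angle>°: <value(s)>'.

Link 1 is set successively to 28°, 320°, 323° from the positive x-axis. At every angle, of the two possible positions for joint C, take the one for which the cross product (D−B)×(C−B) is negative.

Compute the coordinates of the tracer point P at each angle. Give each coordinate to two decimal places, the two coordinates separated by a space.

A=(0,0), D=(6.00,0)
θ=28°: B = A + 2.00·(cos28°, sin28°) = (1.7659, 0.9389)
θ=28°: |BD| = 4.3370
θ=28°: circle(B,8.00) ∩ circle(D,9.00): a=0.2086, h=7.9973
θ=28°:   candidates: C₊=(3.7009,8.7014) cross=34.684; C₋=(0.2381,-6.9138) cross=-34.684
θ=28°:   branch - wants cross < 0 → take C=(0.2381,-6.9138) (cross=-34.684)
θ=28°: ex = (C−B)/|BC| = (-0.1910,-0.9816); ey = (0.9816,-0.1910)
θ=28°: P = B + -2.17·ex + -1.18·ey = (1.0220,3.2944)
θ=320°: B = A + 2.00·(cos320°, sin320°) = (1.5321, -1.2856)
θ=320°: |BD| = 4.6492
θ=320°: circle(B,8.00) ∩ circle(D,9.00): a=0.4963, h=7.9846
θ=320°:   candidates: C₊=(-0.1988,6.5249) cross=37.122; C₋=(4.2169,-8.8216) cross=-37.122
θ=320°:   branch - wants cross < 0 → take C=(4.2169,-8.8216) (cross=-37.122)
θ=320°: ex = (C−B)/|BC| = (0.3356,-0.9420); ey = (0.9420,0.3356)
θ=320°: P = B + -2.17·ex + -1.18·ey = (-0.3077,0.3626)
θ=323°: B = A + 2.00·(cos323°, sin323°) = (1.5973, -1.2036)
θ=323°: |BD| = 4.5643
θ=323°: circle(B,8.00) ∩ circle(D,9.00): a=0.4199, h=7.9890
θ=323°:   candidates: C₊=(-0.1045,6.6133) cross=36.464; C₋=(4.1090,-8.7991) cross=-36.464
θ=323°:   branch - wants cross < 0 → take C=(4.1090,-8.7991) (cross=-36.464)
θ=323°: ex = (C−B)/|BC| = (0.3140,-0.9494); ey = (0.9494,0.3140)
θ=323°: P = B + -2.17·ex + -1.18·ey = (-0.2044,0.4862)

θ=28°: 1.02 3.29
θ=320°: -0.31 0.36
θ=323°: -0.20 0.49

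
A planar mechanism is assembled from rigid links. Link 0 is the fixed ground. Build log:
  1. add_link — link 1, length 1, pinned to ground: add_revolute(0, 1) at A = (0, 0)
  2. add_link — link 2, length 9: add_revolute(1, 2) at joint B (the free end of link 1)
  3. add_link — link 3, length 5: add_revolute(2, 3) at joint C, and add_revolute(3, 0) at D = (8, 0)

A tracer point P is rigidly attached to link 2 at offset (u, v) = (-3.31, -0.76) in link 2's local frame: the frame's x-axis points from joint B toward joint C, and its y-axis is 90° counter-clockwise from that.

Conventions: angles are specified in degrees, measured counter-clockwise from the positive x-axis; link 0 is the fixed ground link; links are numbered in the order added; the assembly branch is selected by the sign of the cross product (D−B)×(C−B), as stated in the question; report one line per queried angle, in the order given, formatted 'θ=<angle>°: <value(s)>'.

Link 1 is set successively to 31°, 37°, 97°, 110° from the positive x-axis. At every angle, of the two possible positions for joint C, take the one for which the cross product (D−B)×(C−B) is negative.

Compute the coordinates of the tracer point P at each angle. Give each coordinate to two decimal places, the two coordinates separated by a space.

A=(0,0), D=(8.00,0)
θ=31°: B = A + 1.00·(cos31°, sin31°) = (0.8572, 0.5150)
θ=31°: |BD| = 7.1614
θ=31°: circle(B,9.00) ∩ circle(D,5.00): a=7.4906, h=4.9892
θ=31°:   candidates: C₊=(8.6871,4.9526) cross=35.729; C₋=(7.9695,-4.9999) cross=-35.729
θ=31°:   branch - wants cross < 0 → take C=(7.9695,-4.9999) (cross=-35.729)
θ=31°: ex = (C−B)/|BC| = (0.7903,-0.6128); ey = (0.6128,0.7903)
θ=31°: P = B + -3.31·ex + -0.76·ey = (-2.2243,1.9427)
θ=37°: B = A + 1.00·(cos37°, sin37°) = (0.7986, 0.6018)
θ=37°: |BD| = 7.2265
θ=37°: circle(B,9.00) ∩ circle(D,5.00): a=7.4879, h=4.9932
θ=37°:   candidates: C₊=(8.6763,4.9540) cross=36.083; C₋=(7.8447,-4.9976) cross=-36.083
θ=37°:   branch - wants cross < 0 → take C=(7.8447,-4.9976) (cross=-36.083)
θ=37°: ex = (C−B)/|BC| = (0.7829,-0.6222); ey = (0.6222,0.7829)
θ=37°: P = B + -3.31·ex + -0.76·ey = (-2.2656,2.0662)
θ=97°: B = A + 1.00·(cos97°, sin97°) = (-0.1219, 0.9925)
θ=97°: |BD| = 8.1823
θ=97°: circle(B,9.00) ∩ circle(D,5.00): a=7.5132, h=4.9550
θ=97°:   candidates: C₊=(7.9369,4.9996) cross=40.543; C₋=(6.7348,-4.8373) cross=-40.543
θ=97°:   branch - wants cross < 0 → take C=(6.7348,-4.8373) (cross=-40.543)
θ=97°: ex = (C−B)/|BC| = (0.7618,-0.6478); ey = (0.6478,0.7618)
θ=97°: P = B + -3.31·ex + -0.76·ey = (-3.1359,2.5576)
θ=110°: B = A + 1.00·(cos110°, sin110°) = (-0.3420, 0.9397)
θ=110°: |BD| = 8.3948
θ=110°: circle(B,9.00) ∩ circle(D,5.00): a=7.5328, h=4.9251
θ=110°:   candidates: C₊=(7.6947,4.9907) cross=41.345; C₋=(6.5921,-4.7977) cross=-41.345
θ=110°:   branch - wants cross < 0 → take C=(6.5921,-4.7977) (cross=-41.345)
θ=110°: ex = (C−B)/|BC| = (0.7705,-0.6375); ey = (0.6375,0.7705)
θ=110°: P = B + -3.31·ex + -0.76·ey = (-3.3767,2.4642)

θ=31°: -2.22 1.94
θ=37°: -2.27 2.07
θ=97°: -3.14 2.56
θ=110°: -3.38 2.46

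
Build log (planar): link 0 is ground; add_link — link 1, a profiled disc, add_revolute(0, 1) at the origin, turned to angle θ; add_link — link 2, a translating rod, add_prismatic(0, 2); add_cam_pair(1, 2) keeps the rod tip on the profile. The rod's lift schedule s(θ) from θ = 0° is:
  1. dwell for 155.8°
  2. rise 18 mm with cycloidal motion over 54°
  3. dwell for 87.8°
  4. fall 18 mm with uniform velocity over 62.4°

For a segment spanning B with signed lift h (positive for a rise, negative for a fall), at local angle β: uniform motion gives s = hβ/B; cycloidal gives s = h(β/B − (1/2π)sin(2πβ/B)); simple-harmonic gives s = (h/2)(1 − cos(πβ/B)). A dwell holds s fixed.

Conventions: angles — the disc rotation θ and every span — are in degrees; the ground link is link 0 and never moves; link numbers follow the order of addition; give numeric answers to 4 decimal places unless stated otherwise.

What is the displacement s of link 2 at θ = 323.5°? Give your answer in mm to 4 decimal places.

seg 1 [0°–155.8°] dwell: s stays 0.0000
seg 2 [155.8°–209.8°] cycloidal, h=18: full span → s += 18 → s = 18.0000
seg 3 [209.8°–297.6°] dwell: s stays 18.0000
seg 4 [297.6°–360°] uniform, h=-18: θ=323.5° here. β=25.9, B=62.4. -18·25.9/62.4 = -7.4712 → s = 10.5288

10.5288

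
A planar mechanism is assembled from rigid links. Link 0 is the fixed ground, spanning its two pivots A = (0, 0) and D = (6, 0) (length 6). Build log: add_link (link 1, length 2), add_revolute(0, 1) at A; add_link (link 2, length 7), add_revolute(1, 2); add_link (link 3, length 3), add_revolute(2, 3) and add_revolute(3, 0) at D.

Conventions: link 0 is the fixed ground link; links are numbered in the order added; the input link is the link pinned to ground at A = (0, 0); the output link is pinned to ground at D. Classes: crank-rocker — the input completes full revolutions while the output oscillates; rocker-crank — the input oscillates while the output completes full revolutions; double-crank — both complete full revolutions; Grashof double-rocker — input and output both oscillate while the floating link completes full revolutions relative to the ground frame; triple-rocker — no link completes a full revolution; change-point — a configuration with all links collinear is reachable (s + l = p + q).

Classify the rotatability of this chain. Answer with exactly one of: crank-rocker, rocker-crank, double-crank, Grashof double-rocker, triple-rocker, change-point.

lengths: ground=6, input=2, coupler=7, output=3
sorted: s=2 (shortest), l=7 (longest), p+q=9
s + l = 9 vs p + q = 9
s + l = p + q → change-point (collinear configuration reachable)

change-point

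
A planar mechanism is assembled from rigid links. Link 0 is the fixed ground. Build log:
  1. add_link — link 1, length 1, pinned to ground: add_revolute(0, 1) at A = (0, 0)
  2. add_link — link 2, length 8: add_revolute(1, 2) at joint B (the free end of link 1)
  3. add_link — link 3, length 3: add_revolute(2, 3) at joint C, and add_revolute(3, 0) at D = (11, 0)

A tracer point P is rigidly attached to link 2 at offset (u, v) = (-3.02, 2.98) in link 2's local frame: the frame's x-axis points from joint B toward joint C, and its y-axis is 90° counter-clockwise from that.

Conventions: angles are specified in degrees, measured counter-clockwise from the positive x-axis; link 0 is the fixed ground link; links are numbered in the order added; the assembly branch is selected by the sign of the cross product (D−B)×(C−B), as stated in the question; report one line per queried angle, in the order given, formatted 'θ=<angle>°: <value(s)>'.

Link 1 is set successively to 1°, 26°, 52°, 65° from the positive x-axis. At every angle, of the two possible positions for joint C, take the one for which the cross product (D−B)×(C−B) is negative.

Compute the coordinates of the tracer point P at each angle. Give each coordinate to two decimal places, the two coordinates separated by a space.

A=(0,0), D=(11.00,0)
θ=1°: B = A + 1.00·(cos1°, sin1°) = (0.9998, 0.0175)
θ=1°: |BD| = 10.0002
θ=1°: circle(B,8.00) ∩ circle(D,3.00): a=7.7500, h=1.9842
θ=1°:   candidates: C₊=(8.7533,1.9881) cross=19.842; C₋=(8.7464,-1.9802) cross=-19.842
θ=1°:   branch - wants cross < 0 → take C=(8.7464,-1.9802) (cross=-19.842)
θ=1°: ex = (C−B)/|BC| = (0.9683,-0.2497); ey = (0.2497,0.9683)
θ=1°: P = B + -3.02·ex + 2.98·ey = (-1.1803,3.6572)
θ=26°: B = A + 1.00·(cos26°, sin26°) = (0.8988, 0.4384)
θ=26°: |BD| = 10.1107
θ=26°: circle(B,8.00) ∩ circle(D,3.00): a=7.7752, h=1.8830
θ=26°:   candidates: C₊=(8.7484,1.9825) cross=19.038; C₋=(8.5851,-1.7799) cross=-19.038
θ=26°:   branch - wants cross < 0 → take C=(8.5851,-1.7799) (cross=-19.038)
θ=26°: ex = (C−B)/|BC| = (0.9608,-0.2773); ey = (0.2773,0.9608)
θ=26°: P = B + -3.02·ex + 2.98·ey = (-1.1765,4.1389)
θ=52°: B = A + 1.00·(cos52°, sin52°) = (0.6157, 0.7880)
θ=52°: |BD| = 10.4142
θ=52°: circle(B,8.00) ∩ circle(D,3.00): a=7.8477, h=1.5535
θ=52°:   candidates: C₊=(8.5584,1.7432) cross=16.178; C₋=(8.3233,-1.3548) cross=-16.178
θ=52°:   branch - wants cross < 0 → take C=(8.3233,-1.3548) (cross=-16.178)
θ=52°: ex = (C−B)/|BC| = (0.9635,-0.2679); ey = (0.2679,0.9635)
θ=52°: P = B + -3.02·ex + 2.98·ey = (-1.4958,4.4680)
θ=65°: B = A + 1.00·(cos65°, sin65°) = (0.4226, 0.9063)
θ=65°: |BD| = 10.6161
θ=65°: circle(B,8.00) ∩ circle(D,3.00): a=7.8985, h=1.2705
θ=65°:   candidates: C₊=(8.4007,1.4979) cross=13.488; C₋=(8.1838,-1.0339) cross=-13.488
θ=65°:   branch - wants cross < 0 → take C=(8.1838,-1.0339) (cross=-13.488)
θ=65°: ex = (C−B)/|BC| = (0.9701,-0.2425); ey = (0.2425,0.9701)
θ=65°: P = B + -3.02·ex + 2.98·ey = (-1.7845,4.5298)

θ=1°: -1.18 3.66
θ=26°: -1.18 4.14
θ=52°: -1.50 4.47
θ=65°: -1.78 4.53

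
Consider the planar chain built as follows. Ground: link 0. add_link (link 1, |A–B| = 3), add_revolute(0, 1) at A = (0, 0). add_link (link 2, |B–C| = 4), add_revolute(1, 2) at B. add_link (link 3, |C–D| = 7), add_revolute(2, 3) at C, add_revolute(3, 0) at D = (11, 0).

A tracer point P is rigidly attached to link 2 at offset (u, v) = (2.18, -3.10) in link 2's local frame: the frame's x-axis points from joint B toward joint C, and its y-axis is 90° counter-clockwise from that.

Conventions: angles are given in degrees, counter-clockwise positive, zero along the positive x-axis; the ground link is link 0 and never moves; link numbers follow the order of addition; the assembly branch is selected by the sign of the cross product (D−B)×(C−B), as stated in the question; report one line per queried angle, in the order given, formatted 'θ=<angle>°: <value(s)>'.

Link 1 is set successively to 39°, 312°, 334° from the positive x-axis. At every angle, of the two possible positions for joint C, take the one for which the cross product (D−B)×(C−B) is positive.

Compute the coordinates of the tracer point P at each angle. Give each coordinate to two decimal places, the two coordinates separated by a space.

A=(0,0), D=(11.00,0)
θ=39°: B = A + 3.00·(cos39°, sin39°) = (2.3314, 1.8880)
θ=39°: |BD| = 8.8718
θ=39°: circle(B,4.00) ∩ circle(D,7.00): a=2.5761, h=3.0601
θ=39°:   candidates: C₊=(5.4997,4.3297) cross=27.148; C₋=(4.1973,-1.6502) cross=-27.148
θ=39°:   branch + wants cross > 0 → take C=(5.4997,4.3297) (cross=27.148)
θ=39°: ex = (C−B)/|BC| = (0.7921,0.6104); ey = (-0.6104,0.7921)
θ=39°: P = B + 2.18·ex + -3.10·ey = (5.9505,0.7633)
θ=312°: B = A + 3.00·(cos312°, sin312°) = (2.0074, -2.2294)
θ=312°: |BD| = 9.2648
θ=312°: circle(B,4.00) ∩ circle(D,7.00): a=2.8515, h=2.8052
θ=312°:   candidates: C₊=(4.1001,1.1795) cross=25.989; C₋=(5.4501,-4.2660) cross=-25.989
θ=312°:   branch + wants cross > 0 → take C=(4.1001,1.1795) (cross=25.989)
θ=312°: ex = (C−B)/|BC| = (0.5232,0.8522); ey = (-0.8522,0.5232)
θ=312°: P = B + 2.18·ex + -3.10·ey = (5.7898,-1.9934)
θ=334°: B = A + 3.00·(cos334°, sin334°) = (2.6964, -1.3151)
θ=334°: |BD| = 8.4071
θ=334°: circle(B,4.00) ∩ circle(D,7.00): a=2.2409, h=3.3133
θ=334°:   candidates: C₊=(4.3914,2.3080) cross=27.856; C₋=(5.4280,-4.2371) cross=-27.856
θ=334°:   branch + wants cross > 0 → take C=(4.3914,2.3080) (cross=27.856)
θ=334°: ex = (C−B)/|BC| = (0.4238,0.9058); ey = (-0.9058,0.4238)
θ=334°: P = B + 2.18·ex + -3.10·ey = (6.4281,-0.6542)

θ=39°: 5.95 0.76
θ=312°: 5.79 -1.99
θ=334°: 6.43 -0.65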